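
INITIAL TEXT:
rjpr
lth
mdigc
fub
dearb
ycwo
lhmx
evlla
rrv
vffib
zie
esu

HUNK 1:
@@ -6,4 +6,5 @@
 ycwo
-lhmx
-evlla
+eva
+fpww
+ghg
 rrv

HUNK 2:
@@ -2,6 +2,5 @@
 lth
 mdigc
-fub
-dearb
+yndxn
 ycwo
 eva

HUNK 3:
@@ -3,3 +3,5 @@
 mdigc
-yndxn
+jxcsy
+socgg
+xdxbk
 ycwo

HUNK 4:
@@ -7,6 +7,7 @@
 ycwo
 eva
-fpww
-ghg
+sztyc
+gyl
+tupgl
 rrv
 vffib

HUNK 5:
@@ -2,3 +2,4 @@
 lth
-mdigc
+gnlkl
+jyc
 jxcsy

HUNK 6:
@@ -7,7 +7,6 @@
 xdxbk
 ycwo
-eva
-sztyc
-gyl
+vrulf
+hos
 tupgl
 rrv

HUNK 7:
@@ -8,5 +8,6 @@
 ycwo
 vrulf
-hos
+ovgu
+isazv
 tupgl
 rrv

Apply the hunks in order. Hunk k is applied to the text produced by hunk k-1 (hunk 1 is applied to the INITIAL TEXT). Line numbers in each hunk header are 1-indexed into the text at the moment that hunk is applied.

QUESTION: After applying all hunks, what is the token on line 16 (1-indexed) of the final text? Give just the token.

Hunk 1: at line 6 remove [lhmx,evlla] add [eva,fpww,ghg] -> 13 lines: rjpr lth mdigc fub dearb ycwo eva fpww ghg rrv vffib zie esu
Hunk 2: at line 2 remove [fub,dearb] add [yndxn] -> 12 lines: rjpr lth mdigc yndxn ycwo eva fpww ghg rrv vffib zie esu
Hunk 3: at line 3 remove [yndxn] add [jxcsy,socgg,xdxbk] -> 14 lines: rjpr lth mdigc jxcsy socgg xdxbk ycwo eva fpww ghg rrv vffib zie esu
Hunk 4: at line 7 remove [fpww,ghg] add [sztyc,gyl,tupgl] -> 15 lines: rjpr lth mdigc jxcsy socgg xdxbk ycwo eva sztyc gyl tupgl rrv vffib zie esu
Hunk 5: at line 2 remove [mdigc] add [gnlkl,jyc] -> 16 lines: rjpr lth gnlkl jyc jxcsy socgg xdxbk ycwo eva sztyc gyl tupgl rrv vffib zie esu
Hunk 6: at line 7 remove [eva,sztyc,gyl] add [vrulf,hos] -> 15 lines: rjpr lth gnlkl jyc jxcsy socgg xdxbk ycwo vrulf hos tupgl rrv vffib zie esu
Hunk 7: at line 8 remove [hos] add [ovgu,isazv] -> 16 lines: rjpr lth gnlkl jyc jxcsy socgg xdxbk ycwo vrulf ovgu isazv tupgl rrv vffib zie esu
Final line 16: esu

Answer: esu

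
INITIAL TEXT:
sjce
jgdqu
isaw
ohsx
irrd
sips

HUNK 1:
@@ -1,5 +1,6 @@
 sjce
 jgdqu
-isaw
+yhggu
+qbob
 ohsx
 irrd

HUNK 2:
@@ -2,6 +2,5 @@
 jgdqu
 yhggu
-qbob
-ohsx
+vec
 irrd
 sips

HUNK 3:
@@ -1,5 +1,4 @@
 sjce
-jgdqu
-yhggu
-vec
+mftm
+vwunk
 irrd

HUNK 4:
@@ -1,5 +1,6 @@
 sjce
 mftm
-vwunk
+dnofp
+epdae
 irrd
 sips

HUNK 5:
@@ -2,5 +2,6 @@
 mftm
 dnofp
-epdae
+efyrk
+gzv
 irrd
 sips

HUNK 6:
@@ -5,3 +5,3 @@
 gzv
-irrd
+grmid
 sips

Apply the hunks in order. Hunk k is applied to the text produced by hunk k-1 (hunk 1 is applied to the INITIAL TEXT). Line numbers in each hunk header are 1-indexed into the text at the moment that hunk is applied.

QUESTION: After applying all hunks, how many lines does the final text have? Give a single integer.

Hunk 1: at line 1 remove [isaw] add [yhggu,qbob] -> 7 lines: sjce jgdqu yhggu qbob ohsx irrd sips
Hunk 2: at line 2 remove [qbob,ohsx] add [vec] -> 6 lines: sjce jgdqu yhggu vec irrd sips
Hunk 3: at line 1 remove [jgdqu,yhggu,vec] add [mftm,vwunk] -> 5 lines: sjce mftm vwunk irrd sips
Hunk 4: at line 1 remove [vwunk] add [dnofp,epdae] -> 6 lines: sjce mftm dnofp epdae irrd sips
Hunk 5: at line 2 remove [epdae] add [efyrk,gzv] -> 7 lines: sjce mftm dnofp efyrk gzv irrd sips
Hunk 6: at line 5 remove [irrd] add [grmid] -> 7 lines: sjce mftm dnofp efyrk gzv grmid sips
Final line count: 7

Answer: 7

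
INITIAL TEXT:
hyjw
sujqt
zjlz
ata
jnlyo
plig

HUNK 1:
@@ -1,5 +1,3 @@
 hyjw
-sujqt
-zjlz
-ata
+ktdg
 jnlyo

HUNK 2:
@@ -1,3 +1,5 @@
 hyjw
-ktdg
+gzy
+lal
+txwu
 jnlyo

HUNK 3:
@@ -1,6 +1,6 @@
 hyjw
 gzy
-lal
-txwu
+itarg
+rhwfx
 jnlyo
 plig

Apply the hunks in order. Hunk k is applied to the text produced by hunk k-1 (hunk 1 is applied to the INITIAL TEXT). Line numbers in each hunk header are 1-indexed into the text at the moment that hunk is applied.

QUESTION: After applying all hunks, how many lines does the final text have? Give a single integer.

Answer: 6

Derivation:
Hunk 1: at line 1 remove [sujqt,zjlz,ata] add [ktdg] -> 4 lines: hyjw ktdg jnlyo plig
Hunk 2: at line 1 remove [ktdg] add [gzy,lal,txwu] -> 6 lines: hyjw gzy lal txwu jnlyo plig
Hunk 3: at line 1 remove [lal,txwu] add [itarg,rhwfx] -> 6 lines: hyjw gzy itarg rhwfx jnlyo plig
Final line count: 6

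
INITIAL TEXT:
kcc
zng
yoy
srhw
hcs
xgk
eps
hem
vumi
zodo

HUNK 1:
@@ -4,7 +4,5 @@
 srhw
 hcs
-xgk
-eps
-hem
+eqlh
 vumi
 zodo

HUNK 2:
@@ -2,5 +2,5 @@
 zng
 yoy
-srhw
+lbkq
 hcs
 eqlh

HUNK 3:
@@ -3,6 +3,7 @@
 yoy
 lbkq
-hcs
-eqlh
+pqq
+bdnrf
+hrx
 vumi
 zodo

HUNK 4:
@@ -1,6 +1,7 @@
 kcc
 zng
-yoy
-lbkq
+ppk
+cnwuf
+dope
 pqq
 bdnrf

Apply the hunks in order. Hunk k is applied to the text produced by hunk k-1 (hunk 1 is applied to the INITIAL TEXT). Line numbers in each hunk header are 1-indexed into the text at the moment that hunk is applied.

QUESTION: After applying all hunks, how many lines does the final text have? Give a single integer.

Answer: 10

Derivation:
Hunk 1: at line 4 remove [xgk,eps,hem] add [eqlh] -> 8 lines: kcc zng yoy srhw hcs eqlh vumi zodo
Hunk 2: at line 2 remove [srhw] add [lbkq] -> 8 lines: kcc zng yoy lbkq hcs eqlh vumi zodo
Hunk 3: at line 3 remove [hcs,eqlh] add [pqq,bdnrf,hrx] -> 9 lines: kcc zng yoy lbkq pqq bdnrf hrx vumi zodo
Hunk 4: at line 1 remove [yoy,lbkq] add [ppk,cnwuf,dope] -> 10 lines: kcc zng ppk cnwuf dope pqq bdnrf hrx vumi zodo
Final line count: 10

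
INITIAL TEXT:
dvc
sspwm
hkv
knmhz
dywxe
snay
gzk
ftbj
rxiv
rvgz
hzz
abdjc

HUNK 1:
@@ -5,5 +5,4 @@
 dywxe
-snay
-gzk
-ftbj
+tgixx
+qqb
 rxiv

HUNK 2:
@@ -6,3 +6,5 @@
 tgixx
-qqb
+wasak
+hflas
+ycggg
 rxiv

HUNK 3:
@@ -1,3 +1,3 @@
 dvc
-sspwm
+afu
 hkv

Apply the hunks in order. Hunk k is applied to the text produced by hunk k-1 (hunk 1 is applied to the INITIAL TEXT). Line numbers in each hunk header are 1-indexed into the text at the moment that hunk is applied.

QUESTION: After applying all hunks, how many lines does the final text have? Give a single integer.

Answer: 13

Derivation:
Hunk 1: at line 5 remove [snay,gzk,ftbj] add [tgixx,qqb] -> 11 lines: dvc sspwm hkv knmhz dywxe tgixx qqb rxiv rvgz hzz abdjc
Hunk 2: at line 6 remove [qqb] add [wasak,hflas,ycggg] -> 13 lines: dvc sspwm hkv knmhz dywxe tgixx wasak hflas ycggg rxiv rvgz hzz abdjc
Hunk 3: at line 1 remove [sspwm] add [afu] -> 13 lines: dvc afu hkv knmhz dywxe tgixx wasak hflas ycggg rxiv rvgz hzz abdjc
Final line count: 13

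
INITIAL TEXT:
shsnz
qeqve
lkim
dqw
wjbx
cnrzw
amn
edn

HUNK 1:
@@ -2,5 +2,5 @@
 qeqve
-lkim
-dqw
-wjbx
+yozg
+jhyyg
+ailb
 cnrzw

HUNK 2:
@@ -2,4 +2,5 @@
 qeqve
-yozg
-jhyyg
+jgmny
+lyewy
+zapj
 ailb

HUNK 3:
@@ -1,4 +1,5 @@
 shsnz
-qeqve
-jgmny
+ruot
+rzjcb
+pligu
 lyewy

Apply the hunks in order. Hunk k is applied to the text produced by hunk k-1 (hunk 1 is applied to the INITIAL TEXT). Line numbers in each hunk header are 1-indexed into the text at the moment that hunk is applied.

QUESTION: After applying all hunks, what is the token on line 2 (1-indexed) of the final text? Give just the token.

Answer: ruot

Derivation:
Hunk 1: at line 2 remove [lkim,dqw,wjbx] add [yozg,jhyyg,ailb] -> 8 lines: shsnz qeqve yozg jhyyg ailb cnrzw amn edn
Hunk 2: at line 2 remove [yozg,jhyyg] add [jgmny,lyewy,zapj] -> 9 lines: shsnz qeqve jgmny lyewy zapj ailb cnrzw amn edn
Hunk 3: at line 1 remove [qeqve,jgmny] add [ruot,rzjcb,pligu] -> 10 lines: shsnz ruot rzjcb pligu lyewy zapj ailb cnrzw amn edn
Final line 2: ruot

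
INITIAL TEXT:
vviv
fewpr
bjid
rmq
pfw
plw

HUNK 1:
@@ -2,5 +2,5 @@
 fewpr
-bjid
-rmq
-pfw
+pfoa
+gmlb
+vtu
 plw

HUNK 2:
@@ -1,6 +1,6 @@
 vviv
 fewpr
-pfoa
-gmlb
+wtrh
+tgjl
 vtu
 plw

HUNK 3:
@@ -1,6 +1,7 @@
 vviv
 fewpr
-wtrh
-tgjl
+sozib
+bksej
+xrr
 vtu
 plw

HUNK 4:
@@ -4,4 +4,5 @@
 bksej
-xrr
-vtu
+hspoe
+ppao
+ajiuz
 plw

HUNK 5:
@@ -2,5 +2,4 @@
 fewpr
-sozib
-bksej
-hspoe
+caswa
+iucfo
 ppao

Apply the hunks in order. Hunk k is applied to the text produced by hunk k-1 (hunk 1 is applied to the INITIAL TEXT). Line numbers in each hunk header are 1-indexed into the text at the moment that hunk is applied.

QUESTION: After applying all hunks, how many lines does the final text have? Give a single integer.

Answer: 7

Derivation:
Hunk 1: at line 2 remove [bjid,rmq,pfw] add [pfoa,gmlb,vtu] -> 6 lines: vviv fewpr pfoa gmlb vtu plw
Hunk 2: at line 1 remove [pfoa,gmlb] add [wtrh,tgjl] -> 6 lines: vviv fewpr wtrh tgjl vtu plw
Hunk 3: at line 1 remove [wtrh,tgjl] add [sozib,bksej,xrr] -> 7 lines: vviv fewpr sozib bksej xrr vtu plw
Hunk 4: at line 4 remove [xrr,vtu] add [hspoe,ppao,ajiuz] -> 8 lines: vviv fewpr sozib bksej hspoe ppao ajiuz plw
Hunk 5: at line 2 remove [sozib,bksej,hspoe] add [caswa,iucfo] -> 7 lines: vviv fewpr caswa iucfo ppao ajiuz plw
Final line count: 7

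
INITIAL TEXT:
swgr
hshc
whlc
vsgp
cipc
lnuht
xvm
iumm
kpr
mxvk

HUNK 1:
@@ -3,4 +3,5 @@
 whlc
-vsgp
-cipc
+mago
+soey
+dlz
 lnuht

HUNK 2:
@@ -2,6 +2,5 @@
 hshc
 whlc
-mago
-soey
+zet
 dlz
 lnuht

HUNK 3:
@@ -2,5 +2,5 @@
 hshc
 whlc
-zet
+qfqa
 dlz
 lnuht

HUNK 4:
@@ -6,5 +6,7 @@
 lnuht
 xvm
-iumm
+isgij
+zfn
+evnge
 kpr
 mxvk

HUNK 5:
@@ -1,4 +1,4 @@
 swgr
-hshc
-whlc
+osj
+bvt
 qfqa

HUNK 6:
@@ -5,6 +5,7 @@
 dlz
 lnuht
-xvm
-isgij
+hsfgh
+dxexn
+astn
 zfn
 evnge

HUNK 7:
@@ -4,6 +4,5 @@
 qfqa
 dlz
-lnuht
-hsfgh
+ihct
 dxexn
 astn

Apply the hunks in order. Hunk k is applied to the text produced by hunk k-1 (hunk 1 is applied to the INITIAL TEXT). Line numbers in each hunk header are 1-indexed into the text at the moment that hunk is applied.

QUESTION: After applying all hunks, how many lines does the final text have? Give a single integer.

Hunk 1: at line 3 remove [vsgp,cipc] add [mago,soey,dlz] -> 11 lines: swgr hshc whlc mago soey dlz lnuht xvm iumm kpr mxvk
Hunk 2: at line 2 remove [mago,soey] add [zet] -> 10 lines: swgr hshc whlc zet dlz lnuht xvm iumm kpr mxvk
Hunk 3: at line 2 remove [zet] add [qfqa] -> 10 lines: swgr hshc whlc qfqa dlz lnuht xvm iumm kpr mxvk
Hunk 4: at line 6 remove [iumm] add [isgij,zfn,evnge] -> 12 lines: swgr hshc whlc qfqa dlz lnuht xvm isgij zfn evnge kpr mxvk
Hunk 5: at line 1 remove [hshc,whlc] add [osj,bvt] -> 12 lines: swgr osj bvt qfqa dlz lnuht xvm isgij zfn evnge kpr mxvk
Hunk 6: at line 5 remove [xvm,isgij] add [hsfgh,dxexn,astn] -> 13 lines: swgr osj bvt qfqa dlz lnuht hsfgh dxexn astn zfn evnge kpr mxvk
Hunk 7: at line 4 remove [lnuht,hsfgh] add [ihct] -> 12 lines: swgr osj bvt qfqa dlz ihct dxexn astn zfn evnge kpr mxvk
Final line count: 12

Answer: 12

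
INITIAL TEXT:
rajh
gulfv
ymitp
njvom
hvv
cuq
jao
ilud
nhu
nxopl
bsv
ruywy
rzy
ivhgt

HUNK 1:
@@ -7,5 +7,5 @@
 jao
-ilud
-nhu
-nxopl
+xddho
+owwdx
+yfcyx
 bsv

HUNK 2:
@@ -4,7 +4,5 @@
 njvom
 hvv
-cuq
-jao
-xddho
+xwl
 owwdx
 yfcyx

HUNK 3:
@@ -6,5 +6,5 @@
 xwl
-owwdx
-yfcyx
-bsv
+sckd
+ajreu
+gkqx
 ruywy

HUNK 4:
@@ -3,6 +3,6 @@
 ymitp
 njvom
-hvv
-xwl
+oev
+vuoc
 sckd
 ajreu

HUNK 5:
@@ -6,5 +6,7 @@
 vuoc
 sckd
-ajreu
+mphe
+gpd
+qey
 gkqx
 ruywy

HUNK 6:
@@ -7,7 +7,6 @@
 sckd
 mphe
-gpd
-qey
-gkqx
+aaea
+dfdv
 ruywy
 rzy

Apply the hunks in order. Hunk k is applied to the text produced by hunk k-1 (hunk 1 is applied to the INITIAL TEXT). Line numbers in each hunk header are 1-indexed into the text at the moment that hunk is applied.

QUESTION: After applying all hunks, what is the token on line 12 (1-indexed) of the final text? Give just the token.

Hunk 1: at line 7 remove [ilud,nhu,nxopl] add [xddho,owwdx,yfcyx] -> 14 lines: rajh gulfv ymitp njvom hvv cuq jao xddho owwdx yfcyx bsv ruywy rzy ivhgt
Hunk 2: at line 4 remove [cuq,jao,xddho] add [xwl] -> 12 lines: rajh gulfv ymitp njvom hvv xwl owwdx yfcyx bsv ruywy rzy ivhgt
Hunk 3: at line 6 remove [owwdx,yfcyx,bsv] add [sckd,ajreu,gkqx] -> 12 lines: rajh gulfv ymitp njvom hvv xwl sckd ajreu gkqx ruywy rzy ivhgt
Hunk 4: at line 3 remove [hvv,xwl] add [oev,vuoc] -> 12 lines: rajh gulfv ymitp njvom oev vuoc sckd ajreu gkqx ruywy rzy ivhgt
Hunk 5: at line 6 remove [ajreu] add [mphe,gpd,qey] -> 14 lines: rajh gulfv ymitp njvom oev vuoc sckd mphe gpd qey gkqx ruywy rzy ivhgt
Hunk 6: at line 7 remove [gpd,qey,gkqx] add [aaea,dfdv] -> 13 lines: rajh gulfv ymitp njvom oev vuoc sckd mphe aaea dfdv ruywy rzy ivhgt
Final line 12: rzy

Answer: rzy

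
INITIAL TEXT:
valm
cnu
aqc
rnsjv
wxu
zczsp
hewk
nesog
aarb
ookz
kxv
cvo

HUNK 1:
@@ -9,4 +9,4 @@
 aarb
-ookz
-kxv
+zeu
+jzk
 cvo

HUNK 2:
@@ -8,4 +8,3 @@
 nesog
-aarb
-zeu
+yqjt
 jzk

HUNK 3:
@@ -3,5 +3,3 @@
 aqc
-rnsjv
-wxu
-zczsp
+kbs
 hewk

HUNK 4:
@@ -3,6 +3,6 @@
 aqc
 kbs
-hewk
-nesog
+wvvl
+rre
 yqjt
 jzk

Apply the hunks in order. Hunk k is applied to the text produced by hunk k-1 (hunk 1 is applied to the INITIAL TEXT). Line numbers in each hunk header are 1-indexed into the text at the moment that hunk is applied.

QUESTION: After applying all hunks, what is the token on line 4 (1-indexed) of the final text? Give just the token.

Hunk 1: at line 9 remove [ookz,kxv] add [zeu,jzk] -> 12 lines: valm cnu aqc rnsjv wxu zczsp hewk nesog aarb zeu jzk cvo
Hunk 2: at line 8 remove [aarb,zeu] add [yqjt] -> 11 lines: valm cnu aqc rnsjv wxu zczsp hewk nesog yqjt jzk cvo
Hunk 3: at line 3 remove [rnsjv,wxu,zczsp] add [kbs] -> 9 lines: valm cnu aqc kbs hewk nesog yqjt jzk cvo
Hunk 4: at line 3 remove [hewk,nesog] add [wvvl,rre] -> 9 lines: valm cnu aqc kbs wvvl rre yqjt jzk cvo
Final line 4: kbs

Answer: kbs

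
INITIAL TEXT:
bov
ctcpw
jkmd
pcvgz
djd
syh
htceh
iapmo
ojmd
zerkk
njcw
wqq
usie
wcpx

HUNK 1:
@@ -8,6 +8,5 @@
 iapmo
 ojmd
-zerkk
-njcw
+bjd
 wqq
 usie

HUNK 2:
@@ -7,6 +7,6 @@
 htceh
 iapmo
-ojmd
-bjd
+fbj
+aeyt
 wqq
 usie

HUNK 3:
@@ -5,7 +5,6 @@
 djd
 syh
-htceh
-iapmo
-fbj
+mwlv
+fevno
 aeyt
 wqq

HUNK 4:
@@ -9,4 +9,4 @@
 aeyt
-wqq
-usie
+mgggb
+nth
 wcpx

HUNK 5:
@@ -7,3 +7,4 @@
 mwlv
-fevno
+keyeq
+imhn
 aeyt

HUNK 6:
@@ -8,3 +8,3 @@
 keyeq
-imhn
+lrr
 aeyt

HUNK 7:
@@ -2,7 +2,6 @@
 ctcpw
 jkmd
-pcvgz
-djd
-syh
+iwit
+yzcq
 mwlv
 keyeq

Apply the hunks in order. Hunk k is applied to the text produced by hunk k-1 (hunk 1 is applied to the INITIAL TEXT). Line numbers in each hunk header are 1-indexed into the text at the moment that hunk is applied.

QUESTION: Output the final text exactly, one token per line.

Hunk 1: at line 8 remove [zerkk,njcw] add [bjd] -> 13 lines: bov ctcpw jkmd pcvgz djd syh htceh iapmo ojmd bjd wqq usie wcpx
Hunk 2: at line 7 remove [ojmd,bjd] add [fbj,aeyt] -> 13 lines: bov ctcpw jkmd pcvgz djd syh htceh iapmo fbj aeyt wqq usie wcpx
Hunk 3: at line 5 remove [htceh,iapmo,fbj] add [mwlv,fevno] -> 12 lines: bov ctcpw jkmd pcvgz djd syh mwlv fevno aeyt wqq usie wcpx
Hunk 4: at line 9 remove [wqq,usie] add [mgggb,nth] -> 12 lines: bov ctcpw jkmd pcvgz djd syh mwlv fevno aeyt mgggb nth wcpx
Hunk 5: at line 7 remove [fevno] add [keyeq,imhn] -> 13 lines: bov ctcpw jkmd pcvgz djd syh mwlv keyeq imhn aeyt mgggb nth wcpx
Hunk 6: at line 8 remove [imhn] add [lrr] -> 13 lines: bov ctcpw jkmd pcvgz djd syh mwlv keyeq lrr aeyt mgggb nth wcpx
Hunk 7: at line 2 remove [pcvgz,djd,syh] add [iwit,yzcq] -> 12 lines: bov ctcpw jkmd iwit yzcq mwlv keyeq lrr aeyt mgggb nth wcpx

Answer: bov
ctcpw
jkmd
iwit
yzcq
mwlv
keyeq
lrr
aeyt
mgggb
nth
wcpx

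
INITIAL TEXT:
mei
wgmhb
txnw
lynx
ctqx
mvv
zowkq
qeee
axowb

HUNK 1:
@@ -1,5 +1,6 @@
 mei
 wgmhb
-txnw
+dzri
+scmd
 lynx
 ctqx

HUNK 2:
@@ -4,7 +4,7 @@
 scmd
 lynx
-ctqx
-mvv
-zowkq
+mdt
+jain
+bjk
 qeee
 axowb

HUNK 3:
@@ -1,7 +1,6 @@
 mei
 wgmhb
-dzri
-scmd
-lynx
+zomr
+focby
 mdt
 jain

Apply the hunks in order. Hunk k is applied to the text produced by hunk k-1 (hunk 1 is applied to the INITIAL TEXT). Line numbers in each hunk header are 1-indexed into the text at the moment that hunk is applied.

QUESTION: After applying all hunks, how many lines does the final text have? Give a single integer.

Answer: 9

Derivation:
Hunk 1: at line 1 remove [txnw] add [dzri,scmd] -> 10 lines: mei wgmhb dzri scmd lynx ctqx mvv zowkq qeee axowb
Hunk 2: at line 4 remove [ctqx,mvv,zowkq] add [mdt,jain,bjk] -> 10 lines: mei wgmhb dzri scmd lynx mdt jain bjk qeee axowb
Hunk 3: at line 1 remove [dzri,scmd,lynx] add [zomr,focby] -> 9 lines: mei wgmhb zomr focby mdt jain bjk qeee axowb
Final line count: 9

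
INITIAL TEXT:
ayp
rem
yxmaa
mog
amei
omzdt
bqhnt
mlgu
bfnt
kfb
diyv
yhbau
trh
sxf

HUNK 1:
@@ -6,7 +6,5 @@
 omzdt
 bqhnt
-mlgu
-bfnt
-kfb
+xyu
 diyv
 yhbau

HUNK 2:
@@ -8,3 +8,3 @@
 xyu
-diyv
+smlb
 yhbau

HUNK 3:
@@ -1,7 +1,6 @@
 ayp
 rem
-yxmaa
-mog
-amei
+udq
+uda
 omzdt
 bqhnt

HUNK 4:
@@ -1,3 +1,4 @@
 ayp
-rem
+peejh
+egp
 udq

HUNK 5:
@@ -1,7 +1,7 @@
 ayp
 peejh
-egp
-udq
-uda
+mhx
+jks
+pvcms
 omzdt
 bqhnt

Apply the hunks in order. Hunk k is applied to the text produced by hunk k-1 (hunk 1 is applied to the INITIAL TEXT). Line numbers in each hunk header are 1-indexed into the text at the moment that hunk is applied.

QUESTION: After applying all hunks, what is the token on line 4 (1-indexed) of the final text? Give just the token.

Answer: jks

Derivation:
Hunk 1: at line 6 remove [mlgu,bfnt,kfb] add [xyu] -> 12 lines: ayp rem yxmaa mog amei omzdt bqhnt xyu diyv yhbau trh sxf
Hunk 2: at line 8 remove [diyv] add [smlb] -> 12 lines: ayp rem yxmaa mog amei omzdt bqhnt xyu smlb yhbau trh sxf
Hunk 3: at line 1 remove [yxmaa,mog,amei] add [udq,uda] -> 11 lines: ayp rem udq uda omzdt bqhnt xyu smlb yhbau trh sxf
Hunk 4: at line 1 remove [rem] add [peejh,egp] -> 12 lines: ayp peejh egp udq uda omzdt bqhnt xyu smlb yhbau trh sxf
Hunk 5: at line 1 remove [egp,udq,uda] add [mhx,jks,pvcms] -> 12 lines: ayp peejh mhx jks pvcms omzdt bqhnt xyu smlb yhbau trh sxf
Final line 4: jks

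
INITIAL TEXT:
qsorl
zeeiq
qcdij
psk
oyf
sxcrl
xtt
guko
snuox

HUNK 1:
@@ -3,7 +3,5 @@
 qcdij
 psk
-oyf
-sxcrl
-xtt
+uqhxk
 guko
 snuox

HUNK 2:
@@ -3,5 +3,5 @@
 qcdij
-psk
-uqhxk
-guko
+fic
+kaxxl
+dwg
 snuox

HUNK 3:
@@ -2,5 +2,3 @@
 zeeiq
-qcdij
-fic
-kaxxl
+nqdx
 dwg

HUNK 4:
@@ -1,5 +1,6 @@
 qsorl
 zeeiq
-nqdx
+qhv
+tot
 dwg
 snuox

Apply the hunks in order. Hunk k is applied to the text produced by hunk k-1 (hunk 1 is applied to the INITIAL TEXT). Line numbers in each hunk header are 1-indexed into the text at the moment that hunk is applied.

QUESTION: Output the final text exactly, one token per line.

Answer: qsorl
zeeiq
qhv
tot
dwg
snuox

Derivation:
Hunk 1: at line 3 remove [oyf,sxcrl,xtt] add [uqhxk] -> 7 lines: qsorl zeeiq qcdij psk uqhxk guko snuox
Hunk 2: at line 3 remove [psk,uqhxk,guko] add [fic,kaxxl,dwg] -> 7 lines: qsorl zeeiq qcdij fic kaxxl dwg snuox
Hunk 3: at line 2 remove [qcdij,fic,kaxxl] add [nqdx] -> 5 lines: qsorl zeeiq nqdx dwg snuox
Hunk 4: at line 1 remove [nqdx] add [qhv,tot] -> 6 lines: qsorl zeeiq qhv tot dwg snuox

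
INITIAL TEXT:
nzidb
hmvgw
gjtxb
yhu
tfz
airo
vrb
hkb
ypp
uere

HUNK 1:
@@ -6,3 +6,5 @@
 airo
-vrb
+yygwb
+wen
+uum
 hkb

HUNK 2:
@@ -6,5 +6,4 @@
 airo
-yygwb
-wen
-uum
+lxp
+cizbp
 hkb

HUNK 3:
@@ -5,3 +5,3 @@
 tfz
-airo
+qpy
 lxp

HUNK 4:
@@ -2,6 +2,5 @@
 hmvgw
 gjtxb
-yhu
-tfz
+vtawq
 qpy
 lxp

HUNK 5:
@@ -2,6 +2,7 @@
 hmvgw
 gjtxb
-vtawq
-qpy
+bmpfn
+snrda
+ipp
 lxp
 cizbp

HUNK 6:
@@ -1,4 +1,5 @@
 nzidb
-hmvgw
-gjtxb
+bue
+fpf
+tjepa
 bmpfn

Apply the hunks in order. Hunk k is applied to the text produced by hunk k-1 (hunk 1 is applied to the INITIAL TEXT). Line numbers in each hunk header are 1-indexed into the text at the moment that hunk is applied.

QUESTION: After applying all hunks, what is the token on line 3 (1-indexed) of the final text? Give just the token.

Hunk 1: at line 6 remove [vrb] add [yygwb,wen,uum] -> 12 lines: nzidb hmvgw gjtxb yhu tfz airo yygwb wen uum hkb ypp uere
Hunk 2: at line 6 remove [yygwb,wen,uum] add [lxp,cizbp] -> 11 lines: nzidb hmvgw gjtxb yhu tfz airo lxp cizbp hkb ypp uere
Hunk 3: at line 5 remove [airo] add [qpy] -> 11 lines: nzidb hmvgw gjtxb yhu tfz qpy lxp cizbp hkb ypp uere
Hunk 4: at line 2 remove [yhu,tfz] add [vtawq] -> 10 lines: nzidb hmvgw gjtxb vtawq qpy lxp cizbp hkb ypp uere
Hunk 5: at line 2 remove [vtawq,qpy] add [bmpfn,snrda,ipp] -> 11 lines: nzidb hmvgw gjtxb bmpfn snrda ipp lxp cizbp hkb ypp uere
Hunk 6: at line 1 remove [hmvgw,gjtxb] add [bue,fpf,tjepa] -> 12 lines: nzidb bue fpf tjepa bmpfn snrda ipp lxp cizbp hkb ypp uere
Final line 3: fpf

Answer: fpf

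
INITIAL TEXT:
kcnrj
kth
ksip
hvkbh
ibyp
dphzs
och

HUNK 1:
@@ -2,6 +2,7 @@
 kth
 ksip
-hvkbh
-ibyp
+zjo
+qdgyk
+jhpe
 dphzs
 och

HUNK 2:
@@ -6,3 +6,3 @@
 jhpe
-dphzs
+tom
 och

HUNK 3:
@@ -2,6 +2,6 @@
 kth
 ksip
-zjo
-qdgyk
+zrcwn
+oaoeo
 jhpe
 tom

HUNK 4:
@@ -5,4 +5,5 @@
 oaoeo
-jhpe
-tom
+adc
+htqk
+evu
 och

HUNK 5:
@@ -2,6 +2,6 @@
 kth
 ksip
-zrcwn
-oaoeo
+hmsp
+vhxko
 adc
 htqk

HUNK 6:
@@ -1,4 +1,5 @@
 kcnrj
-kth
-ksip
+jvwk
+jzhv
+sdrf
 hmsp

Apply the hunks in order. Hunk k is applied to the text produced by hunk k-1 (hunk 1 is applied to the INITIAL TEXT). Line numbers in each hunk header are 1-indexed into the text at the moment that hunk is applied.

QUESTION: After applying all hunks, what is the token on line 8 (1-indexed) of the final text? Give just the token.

Hunk 1: at line 2 remove [hvkbh,ibyp] add [zjo,qdgyk,jhpe] -> 8 lines: kcnrj kth ksip zjo qdgyk jhpe dphzs och
Hunk 2: at line 6 remove [dphzs] add [tom] -> 8 lines: kcnrj kth ksip zjo qdgyk jhpe tom och
Hunk 3: at line 2 remove [zjo,qdgyk] add [zrcwn,oaoeo] -> 8 lines: kcnrj kth ksip zrcwn oaoeo jhpe tom och
Hunk 4: at line 5 remove [jhpe,tom] add [adc,htqk,evu] -> 9 lines: kcnrj kth ksip zrcwn oaoeo adc htqk evu och
Hunk 5: at line 2 remove [zrcwn,oaoeo] add [hmsp,vhxko] -> 9 lines: kcnrj kth ksip hmsp vhxko adc htqk evu och
Hunk 6: at line 1 remove [kth,ksip] add [jvwk,jzhv,sdrf] -> 10 lines: kcnrj jvwk jzhv sdrf hmsp vhxko adc htqk evu och
Final line 8: htqk

Answer: htqk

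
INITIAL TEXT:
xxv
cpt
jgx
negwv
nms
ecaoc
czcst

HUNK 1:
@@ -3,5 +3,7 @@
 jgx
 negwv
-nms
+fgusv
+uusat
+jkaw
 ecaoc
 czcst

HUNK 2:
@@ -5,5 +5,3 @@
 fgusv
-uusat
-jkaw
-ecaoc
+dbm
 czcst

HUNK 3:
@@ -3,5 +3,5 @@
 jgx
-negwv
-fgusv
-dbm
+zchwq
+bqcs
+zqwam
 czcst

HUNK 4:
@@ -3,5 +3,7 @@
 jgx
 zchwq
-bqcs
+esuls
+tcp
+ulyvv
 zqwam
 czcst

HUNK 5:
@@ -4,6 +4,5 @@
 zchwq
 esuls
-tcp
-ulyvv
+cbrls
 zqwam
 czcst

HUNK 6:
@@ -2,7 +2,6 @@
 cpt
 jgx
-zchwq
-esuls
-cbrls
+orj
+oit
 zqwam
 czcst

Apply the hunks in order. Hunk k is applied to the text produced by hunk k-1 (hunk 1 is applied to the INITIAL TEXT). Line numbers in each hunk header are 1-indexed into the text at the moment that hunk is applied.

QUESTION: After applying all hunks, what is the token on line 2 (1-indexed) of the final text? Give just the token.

Hunk 1: at line 3 remove [nms] add [fgusv,uusat,jkaw] -> 9 lines: xxv cpt jgx negwv fgusv uusat jkaw ecaoc czcst
Hunk 2: at line 5 remove [uusat,jkaw,ecaoc] add [dbm] -> 7 lines: xxv cpt jgx negwv fgusv dbm czcst
Hunk 3: at line 3 remove [negwv,fgusv,dbm] add [zchwq,bqcs,zqwam] -> 7 lines: xxv cpt jgx zchwq bqcs zqwam czcst
Hunk 4: at line 3 remove [bqcs] add [esuls,tcp,ulyvv] -> 9 lines: xxv cpt jgx zchwq esuls tcp ulyvv zqwam czcst
Hunk 5: at line 4 remove [tcp,ulyvv] add [cbrls] -> 8 lines: xxv cpt jgx zchwq esuls cbrls zqwam czcst
Hunk 6: at line 2 remove [zchwq,esuls,cbrls] add [orj,oit] -> 7 lines: xxv cpt jgx orj oit zqwam czcst
Final line 2: cpt

Answer: cpt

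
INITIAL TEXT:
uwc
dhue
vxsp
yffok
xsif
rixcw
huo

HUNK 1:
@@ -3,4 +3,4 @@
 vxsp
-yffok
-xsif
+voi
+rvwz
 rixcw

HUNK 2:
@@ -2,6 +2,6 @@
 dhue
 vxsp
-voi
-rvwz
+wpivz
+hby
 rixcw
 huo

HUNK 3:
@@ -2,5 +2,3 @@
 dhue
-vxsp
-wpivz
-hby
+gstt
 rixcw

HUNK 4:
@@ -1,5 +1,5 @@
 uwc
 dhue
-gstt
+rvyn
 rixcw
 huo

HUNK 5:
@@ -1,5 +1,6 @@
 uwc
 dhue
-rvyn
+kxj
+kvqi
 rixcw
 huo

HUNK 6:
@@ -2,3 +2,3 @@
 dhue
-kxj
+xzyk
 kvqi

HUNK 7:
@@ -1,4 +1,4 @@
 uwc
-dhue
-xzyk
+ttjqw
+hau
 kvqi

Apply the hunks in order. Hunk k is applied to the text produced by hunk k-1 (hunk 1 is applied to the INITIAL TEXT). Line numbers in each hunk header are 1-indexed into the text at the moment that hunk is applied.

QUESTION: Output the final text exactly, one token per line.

Answer: uwc
ttjqw
hau
kvqi
rixcw
huo

Derivation:
Hunk 1: at line 3 remove [yffok,xsif] add [voi,rvwz] -> 7 lines: uwc dhue vxsp voi rvwz rixcw huo
Hunk 2: at line 2 remove [voi,rvwz] add [wpivz,hby] -> 7 lines: uwc dhue vxsp wpivz hby rixcw huo
Hunk 3: at line 2 remove [vxsp,wpivz,hby] add [gstt] -> 5 lines: uwc dhue gstt rixcw huo
Hunk 4: at line 1 remove [gstt] add [rvyn] -> 5 lines: uwc dhue rvyn rixcw huo
Hunk 5: at line 1 remove [rvyn] add [kxj,kvqi] -> 6 lines: uwc dhue kxj kvqi rixcw huo
Hunk 6: at line 2 remove [kxj] add [xzyk] -> 6 lines: uwc dhue xzyk kvqi rixcw huo
Hunk 7: at line 1 remove [dhue,xzyk] add [ttjqw,hau] -> 6 lines: uwc ttjqw hau kvqi rixcw huo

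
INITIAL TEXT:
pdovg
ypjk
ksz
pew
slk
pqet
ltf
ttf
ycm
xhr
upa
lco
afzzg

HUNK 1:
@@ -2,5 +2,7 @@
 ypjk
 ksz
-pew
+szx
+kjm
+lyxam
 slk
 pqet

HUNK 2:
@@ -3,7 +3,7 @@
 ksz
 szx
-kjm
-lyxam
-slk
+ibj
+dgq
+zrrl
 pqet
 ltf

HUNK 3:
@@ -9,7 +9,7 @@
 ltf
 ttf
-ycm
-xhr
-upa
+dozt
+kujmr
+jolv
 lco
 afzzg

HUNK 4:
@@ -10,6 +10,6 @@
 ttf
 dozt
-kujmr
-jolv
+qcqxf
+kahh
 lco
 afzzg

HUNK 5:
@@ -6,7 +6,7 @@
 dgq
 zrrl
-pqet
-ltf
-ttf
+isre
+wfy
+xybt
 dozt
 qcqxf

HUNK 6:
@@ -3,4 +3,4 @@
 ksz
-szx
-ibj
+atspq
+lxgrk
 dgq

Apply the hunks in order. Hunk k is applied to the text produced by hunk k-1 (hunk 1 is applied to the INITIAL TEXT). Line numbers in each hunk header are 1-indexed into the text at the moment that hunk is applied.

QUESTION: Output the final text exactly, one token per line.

Hunk 1: at line 2 remove [pew] add [szx,kjm,lyxam] -> 15 lines: pdovg ypjk ksz szx kjm lyxam slk pqet ltf ttf ycm xhr upa lco afzzg
Hunk 2: at line 3 remove [kjm,lyxam,slk] add [ibj,dgq,zrrl] -> 15 lines: pdovg ypjk ksz szx ibj dgq zrrl pqet ltf ttf ycm xhr upa lco afzzg
Hunk 3: at line 9 remove [ycm,xhr,upa] add [dozt,kujmr,jolv] -> 15 lines: pdovg ypjk ksz szx ibj dgq zrrl pqet ltf ttf dozt kujmr jolv lco afzzg
Hunk 4: at line 10 remove [kujmr,jolv] add [qcqxf,kahh] -> 15 lines: pdovg ypjk ksz szx ibj dgq zrrl pqet ltf ttf dozt qcqxf kahh lco afzzg
Hunk 5: at line 6 remove [pqet,ltf,ttf] add [isre,wfy,xybt] -> 15 lines: pdovg ypjk ksz szx ibj dgq zrrl isre wfy xybt dozt qcqxf kahh lco afzzg
Hunk 6: at line 3 remove [szx,ibj] add [atspq,lxgrk] -> 15 lines: pdovg ypjk ksz atspq lxgrk dgq zrrl isre wfy xybt dozt qcqxf kahh lco afzzg

Answer: pdovg
ypjk
ksz
atspq
lxgrk
dgq
zrrl
isre
wfy
xybt
dozt
qcqxf
kahh
lco
afzzg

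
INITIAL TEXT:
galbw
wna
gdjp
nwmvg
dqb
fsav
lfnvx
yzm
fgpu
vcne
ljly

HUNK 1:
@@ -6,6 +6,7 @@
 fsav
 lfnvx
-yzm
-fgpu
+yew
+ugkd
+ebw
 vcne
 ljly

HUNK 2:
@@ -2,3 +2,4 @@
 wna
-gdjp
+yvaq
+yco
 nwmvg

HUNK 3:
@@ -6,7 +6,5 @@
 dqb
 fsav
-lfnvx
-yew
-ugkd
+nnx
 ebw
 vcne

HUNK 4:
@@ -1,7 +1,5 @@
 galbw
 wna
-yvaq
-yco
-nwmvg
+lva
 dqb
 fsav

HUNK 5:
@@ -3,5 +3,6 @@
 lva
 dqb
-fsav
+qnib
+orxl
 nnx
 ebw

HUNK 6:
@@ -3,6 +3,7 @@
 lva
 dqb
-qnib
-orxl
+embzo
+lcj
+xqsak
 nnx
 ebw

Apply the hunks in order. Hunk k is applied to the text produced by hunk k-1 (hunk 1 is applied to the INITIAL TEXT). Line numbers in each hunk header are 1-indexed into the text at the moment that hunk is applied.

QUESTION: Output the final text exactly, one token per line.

Hunk 1: at line 6 remove [yzm,fgpu] add [yew,ugkd,ebw] -> 12 lines: galbw wna gdjp nwmvg dqb fsav lfnvx yew ugkd ebw vcne ljly
Hunk 2: at line 2 remove [gdjp] add [yvaq,yco] -> 13 lines: galbw wna yvaq yco nwmvg dqb fsav lfnvx yew ugkd ebw vcne ljly
Hunk 3: at line 6 remove [lfnvx,yew,ugkd] add [nnx] -> 11 lines: galbw wna yvaq yco nwmvg dqb fsav nnx ebw vcne ljly
Hunk 4: at line 1 remove [yvaq,yco,nwmvg] add [lva] -> 9 lines: galbw wna lva dqb fsav nnx ebw vcne ljly
Hunk 5: at line 3 remove [fsav] add [qnib,orxl] -> 10 lines: galbw wna lva dqb qnib orxl nnx ebw vcne ljly
Hunk 6: at line 3 remove [qnib,orxl] add [embzo,lcj,xqsak] -> 11 lines: galbw wna lva dqb embzo lcj xqsak nnx ebw vcne ljly

Answer: galbw
wna
lva
dqb
embzo
lcj
xqsak
nnx
ebw
vcne
ljly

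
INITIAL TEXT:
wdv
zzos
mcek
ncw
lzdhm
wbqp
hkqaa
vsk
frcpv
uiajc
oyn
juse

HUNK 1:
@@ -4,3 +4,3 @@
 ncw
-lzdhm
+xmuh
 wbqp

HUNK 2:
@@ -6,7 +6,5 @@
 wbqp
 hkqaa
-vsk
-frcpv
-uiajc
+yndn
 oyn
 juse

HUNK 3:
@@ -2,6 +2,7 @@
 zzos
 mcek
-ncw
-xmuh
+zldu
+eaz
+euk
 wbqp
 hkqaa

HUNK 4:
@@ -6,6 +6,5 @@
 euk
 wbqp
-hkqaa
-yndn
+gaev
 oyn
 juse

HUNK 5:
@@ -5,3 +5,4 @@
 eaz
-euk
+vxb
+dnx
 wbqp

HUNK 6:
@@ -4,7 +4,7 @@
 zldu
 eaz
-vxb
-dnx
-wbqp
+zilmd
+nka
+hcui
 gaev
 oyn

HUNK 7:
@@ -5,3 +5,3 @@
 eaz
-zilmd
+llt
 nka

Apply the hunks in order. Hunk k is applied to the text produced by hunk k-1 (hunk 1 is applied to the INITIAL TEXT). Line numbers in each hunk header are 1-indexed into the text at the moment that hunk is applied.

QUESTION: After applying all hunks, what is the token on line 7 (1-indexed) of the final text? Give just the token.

Hunk 1: at line 4 remove [lzdhm] add [xmuh] -> 12 lines: wdv zzos mcek ncw xmuh wbqp hkqaa vsk frcpv uiajc oyn juse
Hunk 2: at line 6 remove [vsk,frcpv,uiajc] add [yndn] -> 10 lines: wdv zzos mcek ncw xmuh wbqp hkqaa yndn oyn juse
Hunk 3: at line 2 remove [ncw,xmuh] add [zldu,eaz,euk] -> 11 lines: wdv zzos mcek zldu eaz euk wbqp hkqaa yndn oyn juse
Hunk 4: at line 6 remove [hkqaa,yndn] add [gaev] -> 10 lines: wdv zzos mcek zldu eaz euk wbqp gaev oyn juse
Hunk 5: at line 5 remove [euk] add [vxb,dnx] -> 11 lines: wdv zzos mcek zldu eaz vxb dnx wbqp gaev oyn juse
Hunk 6: at line 4 remove [vxb,dnx,wbqp] add [zilmd,nka,hcui] -> 11 lines: wdv zzos mcek zldu eaz zilmd nka hcui gaev oyn juse
Hunk 7: at line 5 remove [zilmd] add [llt] -> 11 lines: wdv zzos mcek zldu eaz llt nka hcui gaev oyn juse
Final line 7: nka

Answer: nka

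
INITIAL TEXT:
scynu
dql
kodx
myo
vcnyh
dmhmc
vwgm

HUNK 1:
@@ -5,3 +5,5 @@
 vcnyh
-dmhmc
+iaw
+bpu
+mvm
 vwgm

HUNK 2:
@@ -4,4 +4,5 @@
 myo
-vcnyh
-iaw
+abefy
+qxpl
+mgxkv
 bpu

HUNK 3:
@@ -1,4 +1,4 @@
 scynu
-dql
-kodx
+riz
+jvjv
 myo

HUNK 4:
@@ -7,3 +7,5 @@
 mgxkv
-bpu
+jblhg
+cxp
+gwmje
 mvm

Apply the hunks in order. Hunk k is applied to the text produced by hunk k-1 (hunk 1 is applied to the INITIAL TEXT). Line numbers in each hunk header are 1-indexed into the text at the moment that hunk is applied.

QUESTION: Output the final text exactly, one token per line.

Answer: scynu
riz
jvjv
myo
abefy
qxpl
mgxkv
jblhg
cxp
gwmje
mvm
vwgm

Derivation:
Hunk 1: at line 5 remove [dmhmc] add [iaw,bpu,mvm] -> 9 lines: scynu dql kodx myo vcnyh iaw bpu mvm vwgm
Hunk 2: at line 4 remove [vcnyh,iaw] add [abefy,qxpl,mgxkv] -> 10 lines: scynu dql kodx myo abefy qxpl mgxkv bpu mvm vwgm
Hunk 3: at line 1 remove [dql,kodx] add [riz,jvjv] -> 10 lines: scynu riz jvjv myo abefy qxpl mgxkv bpu mvm vwgm
Hunk 4: at line 7 remove [bpu] add [jblhg,cxp,gwmje] -> 12 lines: scynu riz jvjv myo abefy qxpl mgxkv jblhg cxp gwmje mvm vwgm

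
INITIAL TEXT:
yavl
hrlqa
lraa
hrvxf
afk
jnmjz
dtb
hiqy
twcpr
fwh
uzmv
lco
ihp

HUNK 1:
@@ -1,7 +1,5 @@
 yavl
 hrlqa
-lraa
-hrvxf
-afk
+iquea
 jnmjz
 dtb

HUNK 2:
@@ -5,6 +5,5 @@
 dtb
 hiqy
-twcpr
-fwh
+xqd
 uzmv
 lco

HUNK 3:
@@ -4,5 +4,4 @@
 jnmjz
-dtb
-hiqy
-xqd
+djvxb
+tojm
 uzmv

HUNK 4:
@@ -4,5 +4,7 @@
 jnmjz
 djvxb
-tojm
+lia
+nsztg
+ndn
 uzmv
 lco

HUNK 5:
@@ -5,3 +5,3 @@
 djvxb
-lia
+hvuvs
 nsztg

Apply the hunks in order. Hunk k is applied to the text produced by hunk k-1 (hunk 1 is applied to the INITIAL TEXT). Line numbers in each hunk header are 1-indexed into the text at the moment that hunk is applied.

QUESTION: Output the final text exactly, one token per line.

Hunk 1: at line 1 remove [lraa,hrvxf,afk] add [iquea] -> 11 lines: yavl hrlqa iquea jnmjz dtb hiqy twcpr fwh uzmv lco ihp
Hunk 2: at line 5 remove [twcpr,fwh] add [xqd] -> 10 lines: yavl hrlqa iquea jnmjz dtb hiqy xqd uzmv lco ihp
Hunk 3: at line 4 remove [dtb,hiqy,xqd] add [djvxb,tojm] -> 9 lines: yavl hrlqa iquea jnmjz djvxb tojm uzmv lco ihp
Hunk 4: at line 4 remove [tojm] add [lia,nsztg,ndn] -> 11 lines: yavl hrlqa iquea jnmjz djvxb lia nsztg ndn uzmv lco ihp
Hunk 5: at line 5 remove [lia] add [hvuvs] -> 11 lines: yavl hrlqa iquea jnmjz djvxb hvuvs nsztg ndn uzmv lco ihp

Answer: yavl
hrlqa
iquea
jnmjz
djvxb
hvuvs
nsztg
ndn
uzmv
lco
ihp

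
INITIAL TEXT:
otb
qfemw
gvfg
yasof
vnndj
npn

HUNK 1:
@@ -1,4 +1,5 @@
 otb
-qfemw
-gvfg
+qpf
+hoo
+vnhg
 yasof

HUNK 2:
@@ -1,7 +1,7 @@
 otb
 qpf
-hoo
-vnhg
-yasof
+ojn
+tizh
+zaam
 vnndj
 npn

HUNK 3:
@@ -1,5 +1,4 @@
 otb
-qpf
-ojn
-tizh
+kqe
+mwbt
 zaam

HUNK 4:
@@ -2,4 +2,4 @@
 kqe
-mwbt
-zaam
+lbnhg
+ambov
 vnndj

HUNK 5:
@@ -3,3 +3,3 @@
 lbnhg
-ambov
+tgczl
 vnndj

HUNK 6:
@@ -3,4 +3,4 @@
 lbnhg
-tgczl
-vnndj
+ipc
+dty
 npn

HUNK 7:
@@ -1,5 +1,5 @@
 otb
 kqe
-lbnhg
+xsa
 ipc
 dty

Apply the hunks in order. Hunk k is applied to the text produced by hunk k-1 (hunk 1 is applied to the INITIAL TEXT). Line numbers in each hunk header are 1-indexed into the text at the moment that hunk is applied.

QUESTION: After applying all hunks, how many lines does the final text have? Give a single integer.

Hunk 1: at line 1 remove [qfemw,gvfg] add [qpf,hoo,vnhg] -> 7 lines: otb qpf hoo vnhg yasof vnndj npn
Hunk 2: at line 1 remove [hoo,vnhg,yasof] add [ojn,tizh,zaam] -> 7 lines: otb qpf ojn tizh zaam vnndj npn
Hunk 3: at line 1 remove [qpf,ojn,tizh] add [kqe,mwbt] -> 6 lines: otb kqe mwbt zaam vnndj npn
Hunk 4: at line 2 remove [mwbt,zaam] add [lbnhg,ambov] -> 6 lines: otb kqe lbnhg ambov vnndj npn
Hunk 5: at line 3 remove [ambov] add [tgczl] -> 6 lines: otb kqe lbnhg tgczl vnndj npn
Hunk 6: at line 3 remove [tgczl,vnndj] add [ipc,dty] -> 6 lines: otb kqe lbnhg ipc dty npn
Hunk 7: at line 1 remove [lbnhg] add [xsa] -> 6 lines: otb kqe xsa ipc dty npn
Final line count: 6

Answer: 6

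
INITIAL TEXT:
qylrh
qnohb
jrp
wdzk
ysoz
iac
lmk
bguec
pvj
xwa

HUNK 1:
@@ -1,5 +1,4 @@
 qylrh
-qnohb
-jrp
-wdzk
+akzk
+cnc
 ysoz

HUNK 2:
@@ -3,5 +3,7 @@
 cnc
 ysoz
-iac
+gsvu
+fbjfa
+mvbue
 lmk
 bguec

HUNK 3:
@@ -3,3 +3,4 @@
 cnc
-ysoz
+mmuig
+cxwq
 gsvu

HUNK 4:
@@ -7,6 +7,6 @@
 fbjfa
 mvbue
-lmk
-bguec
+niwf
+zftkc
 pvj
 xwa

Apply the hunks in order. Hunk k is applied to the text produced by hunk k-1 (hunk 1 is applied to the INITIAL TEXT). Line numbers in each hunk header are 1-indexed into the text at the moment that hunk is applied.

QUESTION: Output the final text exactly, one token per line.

Answer: qylrh
akzk
cnc
mmuig
cxwq
gsvu
fbjfa
mvbue
niwf
zftkc
pvj
xwa

Derivation:
Hunk 1: at line 1 remove [qnohb,jrp,wdzk] add [akzk,cnc] -> 9 lines: qylrh akzk cnc ysoz iac lmk bguec pvj xwa
Hunk 2: at line 3 remove [iac] add [gsvu,fbjfa,mvbue] -> 11 lines: qylrh akzk cnc ysoz gsvu fbjfa mvbue lmk bguec pvj xwa
Hunk 3: at line 3 remove [ysoz] add [mmuig,cxwq] -> 12 lines: qylrh akzk cnc mmuig cxwq gsvu fbjfa mvbue lmk bguec pvj xwa
Hunk 4: at line 7 remove [lmk,bguec] add [niwf,zftkc] -> 12 lines: qylrh akzk cnc mmuig cxwq gsvu fbjfa mvbue niwf zftkc pvj xwa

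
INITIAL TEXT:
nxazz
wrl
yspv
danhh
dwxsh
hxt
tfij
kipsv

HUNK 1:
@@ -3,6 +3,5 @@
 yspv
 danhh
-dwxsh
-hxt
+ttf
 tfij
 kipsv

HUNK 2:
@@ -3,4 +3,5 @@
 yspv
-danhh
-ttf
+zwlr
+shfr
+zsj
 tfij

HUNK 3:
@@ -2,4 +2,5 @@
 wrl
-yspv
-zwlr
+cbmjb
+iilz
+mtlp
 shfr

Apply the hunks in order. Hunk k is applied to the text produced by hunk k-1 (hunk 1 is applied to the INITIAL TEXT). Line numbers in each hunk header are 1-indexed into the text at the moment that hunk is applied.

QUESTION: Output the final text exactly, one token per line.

Hunk 1: at line 3 remove [dwxsh,hxt] add [ttf] -> 7 lines: nxazz wrl yspv danhh ttf tfij kipsv
Hunk 2: at line 3 remove [danhh,ttf] add [zwlr,shfr,zsj] -> 8 lines: nxazz wrl yspv zwlr shfr zsj tfij kipsv
Hunk 3: at line 2 remove [yspv,zwlr] add [cbmjb,iilz,mtlp] -> 9 lines: nxazz wrl cbmjb iilz mtlp shfr zsj tfij kipsv

Answer: nxazz
wrl
cbmjb
iilz
mtlp
shfr
zsj
tfij
kipsv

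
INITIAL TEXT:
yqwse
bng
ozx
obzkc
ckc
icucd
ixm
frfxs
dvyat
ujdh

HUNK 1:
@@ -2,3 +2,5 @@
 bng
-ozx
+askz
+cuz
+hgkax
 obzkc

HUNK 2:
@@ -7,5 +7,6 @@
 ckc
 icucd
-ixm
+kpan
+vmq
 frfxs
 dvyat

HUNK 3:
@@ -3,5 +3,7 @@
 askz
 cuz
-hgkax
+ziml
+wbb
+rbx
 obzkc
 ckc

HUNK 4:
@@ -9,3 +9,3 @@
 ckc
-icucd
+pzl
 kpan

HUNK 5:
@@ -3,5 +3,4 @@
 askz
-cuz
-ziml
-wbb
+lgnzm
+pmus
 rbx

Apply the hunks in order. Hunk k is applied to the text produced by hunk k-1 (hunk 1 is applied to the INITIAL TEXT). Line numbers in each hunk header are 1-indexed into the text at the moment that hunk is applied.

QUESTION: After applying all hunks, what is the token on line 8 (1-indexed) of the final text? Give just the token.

Hunk 1: at line 2 remove [ozx] add [askz,cuz,hgkax] -> 12 lines: yqwse bng askz cuz hgkax obzkc ckc icucd ixm frfxs dvyat ujdh
Hunk 2: at line 7 remove [ixm] add [kpan,vmq] -> 13 lines: yqwse bng askz cuz hgkax obzkc ckc icucd kpan vmq frfxs dvyat ujdh
Hunk 3: at line 3 remove [hgkax] add [ziml,wbb,rbx] -> 15 lines: yqwse bng askz cuz ziml wbb rbx obzkc ckc icucd kpan vmq frfxs dvyat ujdh
Hunk 4: at line 9 remove [icucd] add [pzl] -> 15 lines: yqwse bng askz cuz ziml wbb rbx obzkc ckc pzl kpan vmq frfxs dvyat ujdh
Hunk 5: at line 3 remove [cuz,ziml,wbb] add [lgnzm,pmus] -> 14 lines: yqwse bng askz lgnzm pmus rbx obzkc ckc pzl kpan vmq frfxs dvyat ujdh
Final line 8: ckc

Answer: ckc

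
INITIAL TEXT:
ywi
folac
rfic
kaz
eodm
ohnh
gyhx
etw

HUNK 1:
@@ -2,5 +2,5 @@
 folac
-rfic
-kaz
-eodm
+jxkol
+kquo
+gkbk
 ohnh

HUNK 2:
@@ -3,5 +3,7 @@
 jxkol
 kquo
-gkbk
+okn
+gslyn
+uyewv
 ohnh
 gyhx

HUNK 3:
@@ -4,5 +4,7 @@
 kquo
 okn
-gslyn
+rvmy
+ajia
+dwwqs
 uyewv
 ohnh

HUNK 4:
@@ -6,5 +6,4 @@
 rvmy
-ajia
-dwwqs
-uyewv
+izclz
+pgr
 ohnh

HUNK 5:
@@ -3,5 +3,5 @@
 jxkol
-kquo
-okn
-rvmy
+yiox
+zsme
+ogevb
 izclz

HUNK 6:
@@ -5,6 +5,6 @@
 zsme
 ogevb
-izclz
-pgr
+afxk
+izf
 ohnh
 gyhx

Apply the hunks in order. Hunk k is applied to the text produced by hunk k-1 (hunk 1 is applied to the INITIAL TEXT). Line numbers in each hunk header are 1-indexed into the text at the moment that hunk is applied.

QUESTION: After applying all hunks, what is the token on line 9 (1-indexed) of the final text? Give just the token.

Answer: ohnh

Derivation:
Hunk 1: at line 2 remove [rfic,kaz,eodm] add [jxkol,kquo,gkbk] -> 8 lines: ywi folac jxkol kquo gkbk ohnh gyhx etw
Hunk 2: at line 3 remove [gkbk] add [okn,gslyn,uyewv] -> 10 lines: ywi folac jxkol kquo okn gslyn uyewv ohnh gyhx etw
Hunk 3: at line 4 remove [gslyn] add [rvmy,ajia,dwwqs] -> 12 lines: ywi folac jxkol kquo okn rvmy ajia dwwqs uyewv ohnh gyhx etw
Hunk 4: at line 6 remove [ajia,dwwqs,uyewv] add [izclz,pgr] -> 11 lines: ywi folac jxkol kquo okn rvmy izclz pgr ohnh gyhx etw
Hunk 5: at line 3 remove [kquo,okn,rvmy] add [yiox,zsme,ogevb] -> 11 lines: ywi folac jxkol yiox zsme ogevb izclz pgr ohnh gyhx etw
Hunk 6: at line 5 remove [izclz,pgr] add [afxk,izf] -> 11 lines: ywi folac jxkol yiox zsme ogevb afxk izf ohnh gyhx etw
Final line 9: ohnh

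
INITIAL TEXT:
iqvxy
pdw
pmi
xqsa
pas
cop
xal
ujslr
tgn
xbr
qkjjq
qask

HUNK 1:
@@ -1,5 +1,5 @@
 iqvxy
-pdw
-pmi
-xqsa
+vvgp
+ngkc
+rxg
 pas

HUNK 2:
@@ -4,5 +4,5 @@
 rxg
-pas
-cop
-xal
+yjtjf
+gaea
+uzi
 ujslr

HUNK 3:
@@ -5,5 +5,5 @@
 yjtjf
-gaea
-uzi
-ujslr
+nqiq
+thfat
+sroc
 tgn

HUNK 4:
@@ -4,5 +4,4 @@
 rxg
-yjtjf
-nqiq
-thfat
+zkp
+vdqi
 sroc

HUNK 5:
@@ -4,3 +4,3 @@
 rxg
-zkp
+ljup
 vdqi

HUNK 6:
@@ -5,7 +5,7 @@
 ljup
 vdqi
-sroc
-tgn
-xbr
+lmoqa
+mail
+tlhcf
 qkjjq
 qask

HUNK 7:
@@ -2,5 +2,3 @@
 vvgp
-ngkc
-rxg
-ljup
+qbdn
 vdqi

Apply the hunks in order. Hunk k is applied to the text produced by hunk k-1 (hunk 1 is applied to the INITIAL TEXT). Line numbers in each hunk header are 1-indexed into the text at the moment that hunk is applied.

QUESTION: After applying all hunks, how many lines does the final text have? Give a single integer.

Hunk 1: at line 1 remove [pdw,pmi,xqsa] add [vvgp,ngkc,rxg] -> 12 lines: iqvxy vvgp ngkc rxg pas cop xal ujslr tgn xbr qkjjq qask
Hunk 2: at line 4 remove [pas,cop,xal] add [yjtjf,gaea,uzi] -> 12 lines: iqvxy vvgp ngkc rxg yjtjf gaea uzi ujslr tgn xbr qkjjq qask
Hunk 3: at line 5 remove [gaea,uzi,ujslr] add [nqiq,thfat,sroc] -> 12 lines: iqvxy vvgp ngkc rxg yjtjf nqiq thfat sroc tgn xbr qkjjq qask
Hunk 4: at line 4 remove [yjtjf,nqiq,thfat] add [zkp,vdqi] -> 11 lines: iqvxy vvgp ngkc rxg zkp vdqi sroc tgn xbr qkjjq qask
Hunk 5: at line 4 remove [zkp] add [ljup] -> 11 lines: iqvxy vvgp ngkc rxg ljup vdqi sroc tgn xbr qkjjq qask
Hunk 6: at line 5 remove [sroc,tgn,xbr] add [lmoqa,mail,tlhcf] -> 11 lines: iqvxy vvgp ngkc rxg ljup vdqi lmoqa mail tlhcf qkjjq qask
Hunk 7: at line 2 remove [ngkc,rxg,ljup] add [qbdn] -> 9 lines: iqvxy vvgp qbdn vdqi lmoqa mail tlhcf qkjjq qask
Final line count: 9

Answer: 9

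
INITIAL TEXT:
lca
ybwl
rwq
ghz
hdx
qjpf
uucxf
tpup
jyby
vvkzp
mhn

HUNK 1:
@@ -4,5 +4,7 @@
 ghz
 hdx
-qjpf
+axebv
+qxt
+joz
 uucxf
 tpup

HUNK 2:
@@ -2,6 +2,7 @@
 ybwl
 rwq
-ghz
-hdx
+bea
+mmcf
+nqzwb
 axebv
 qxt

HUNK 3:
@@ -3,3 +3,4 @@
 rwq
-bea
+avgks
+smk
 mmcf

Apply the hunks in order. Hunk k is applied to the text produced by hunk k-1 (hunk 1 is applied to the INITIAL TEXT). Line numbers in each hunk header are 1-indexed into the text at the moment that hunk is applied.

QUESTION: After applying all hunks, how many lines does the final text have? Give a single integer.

Hunk 1: at line 4 remove [qjpf] add [axebv,qxt,joz] -> 13 lines: lca ybwl rwq ghz hdx axebv qxt joz uucxf tpup jyby vvkzp mhn
Hunk 2: at line 2 remove [ghz,hdx] add [bea,mmcf,nqzwb] -> 14 lines: lca ybwl rwq bea mmcf nqzwb axebv qxt joz uucxf tpup jyby vvkzp mhn
Hunk 3: at line 3 remove [bea] add [avgks,smk] -> 15 lines: lca ybwl rwq avgks smk mmcf nqzwb axebv qxt joz uucxf tpup jyby vvkzp mhn
Final line count: 15

Answer: 15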